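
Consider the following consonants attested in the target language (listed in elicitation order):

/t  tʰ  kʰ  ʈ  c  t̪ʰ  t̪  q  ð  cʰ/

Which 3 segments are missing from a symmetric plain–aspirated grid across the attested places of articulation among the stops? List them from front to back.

/ʈʰ/, /k/, /qʰ/

dental: plain /t̪/, aspirated /t̪ʰ/.
alveolar: plain /t/, aspirated /tʰ/.
retroflex: plain /ʈ/, aspirated —.
palatal: plain /c/, aspirated /cʰ/.
velar: plain —, aspirated /kʰ/.
uvular: plain /q/, aspirated —.
Gaps, from front to back: retroflex lacks aspirated (/ʈʰ/); velar lacks plain (/k/); uvular lacks aspirated (/qʰ/).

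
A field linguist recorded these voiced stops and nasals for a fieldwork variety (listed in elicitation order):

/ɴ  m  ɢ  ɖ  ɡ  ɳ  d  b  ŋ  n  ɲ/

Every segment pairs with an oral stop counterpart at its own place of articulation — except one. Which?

Bilabial: /b/ ~ /m/
Alveolar: /d/ ~ /n/
Retroflex: /ɖ/ ~ /ɳ/
Velar: /ɡ/ ~ /ŋ/
Uvular: /ɢ/ ~ /ɴ/
Palatal: only /ɲ/ (nasal); no oral stop partner.
So /ɲ/ is the unpaired segment.

/ɲ/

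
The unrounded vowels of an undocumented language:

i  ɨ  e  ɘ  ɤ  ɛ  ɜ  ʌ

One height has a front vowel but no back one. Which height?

high

height            front     central   back    
high              i         ɨ         —       
high-mid          e         ɘ         ɤ       
low-mid           ɛ         ɜ         ʌ       
Every height has a back member except high, where /ɯ/ would be expected.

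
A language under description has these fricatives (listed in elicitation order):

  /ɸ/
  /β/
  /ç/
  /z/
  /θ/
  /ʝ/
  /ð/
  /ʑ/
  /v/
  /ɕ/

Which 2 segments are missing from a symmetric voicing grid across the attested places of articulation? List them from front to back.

bilabial: voiceless /ɸ/, voiced /β/.
labiodental: voiceless —, voiced /v/.
dental: voiceless /θ/, voiced /ð/.
alveolar: voiceless —, voiced /z/.
alveolo-palatal: voiceless /ɕ/, voiced /ʑ/.
palatal: voiceless /ç/, voiced /ʝ/.
Gaps, from front to back: labiodental lacks voiceless (/f/); alveolar lacks voiceless (/s/).

/f/, /s/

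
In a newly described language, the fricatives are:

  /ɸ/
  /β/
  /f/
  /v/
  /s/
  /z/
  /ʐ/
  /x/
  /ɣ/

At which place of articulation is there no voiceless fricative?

Voiceless: /ɸ/ (bilabial), /f/ (labiodental), /s/ (alveolar), /x/ (velar).
Voiced: /β/ (bilabial), /v/ (labiodental), /z/ (alveolar), /ʐ/ (retroflex), /ɣ/ (velar).
Every place of articulation has a voiceless member except retroflex, where /ʂ/ would be expected.

retroflex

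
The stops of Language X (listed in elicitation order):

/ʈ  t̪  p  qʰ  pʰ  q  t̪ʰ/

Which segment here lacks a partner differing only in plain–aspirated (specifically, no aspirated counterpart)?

/ʈ/

Bilabial: /p/ ~ /pʰ/
Dental: /t̪/ ~ /t̪ʰ/
Uvular: /q/ ~ /qʰ/
Retroflex: only /ʈ/ (plain); no aspirated partner.
So /ʈ/ is the unpaired segment.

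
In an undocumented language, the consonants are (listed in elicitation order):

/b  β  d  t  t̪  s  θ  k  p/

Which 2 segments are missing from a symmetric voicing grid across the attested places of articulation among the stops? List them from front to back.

/d̪/, /ɡ/

Voiceless: /p/ (bilabial), /t̪/ (dental), /t/ (alveolar), /k/ (velar).
Voiced: /b/ (bilabial), /d/ (alveolar).
Gaps, from front to back: dental lacks voiced (/d̪/); velar lacks voiced (/ɡ/).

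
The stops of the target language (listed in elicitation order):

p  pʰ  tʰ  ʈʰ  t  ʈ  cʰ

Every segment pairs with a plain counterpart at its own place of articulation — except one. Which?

Bilabial: /p/ ~ /pʰ/
Alveolar: /t/ ~ /tʰ/
Retroflex: /ʈ/ ~ /ʈʰ/
Palatal: only /cʰ/ (aspirated); no plain partner.
So /cʰ/ is the unpaired segment.

/cʰ/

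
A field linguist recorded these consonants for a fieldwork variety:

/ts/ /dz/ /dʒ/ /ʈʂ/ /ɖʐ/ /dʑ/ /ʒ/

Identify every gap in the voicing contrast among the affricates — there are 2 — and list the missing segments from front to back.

place of articulation  voiceless  voiced  
alveolar          ts        dz      
postalveolar      —         dʒ      
retroflex         ʈʂ        ɖʐ      
alveolo-palatal   —         dʑ      
Gaps, from front to back: postalveolar lacks voiceless (/tʃ/); alveolo-palatal lacks voiceless (/tɕ/).

/tʃ/, /tɕ/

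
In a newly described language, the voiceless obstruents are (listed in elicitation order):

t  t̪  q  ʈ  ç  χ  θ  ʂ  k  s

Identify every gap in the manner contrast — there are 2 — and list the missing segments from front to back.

place of articulation  stop      fricative
dental            t̪        θ       
alveolar          t         s       
retroflex         ʈ         ʂ       
palatal           —         ç       
velar             k         —       
uvular            q         χ       
Gaps, from front to back: palatal lacks stop (/c/); velar lacks fricative (/x/).

/c/, /x/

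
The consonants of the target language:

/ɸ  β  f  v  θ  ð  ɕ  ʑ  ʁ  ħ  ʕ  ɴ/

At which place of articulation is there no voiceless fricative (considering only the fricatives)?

uvular

place of articulation  voiceless  voiced  
bilabial          ɸ         β       
labiodental       f         v       
dental            θ         ð       
alveolo-palatal   ɕ         ʑ       
uvular            —         ʁ       
pharyngeal        ħ         ʕ       
Every place of articulation has a voiceless member except uvular, where /χ/ would be expected.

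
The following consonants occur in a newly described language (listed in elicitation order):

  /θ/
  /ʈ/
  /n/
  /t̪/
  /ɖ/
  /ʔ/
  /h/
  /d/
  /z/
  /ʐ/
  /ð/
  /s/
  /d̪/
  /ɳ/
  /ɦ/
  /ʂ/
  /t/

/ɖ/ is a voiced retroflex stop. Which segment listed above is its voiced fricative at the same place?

/ʐ/

The voiced fricative at the same place is a voiced retroflex fricative — in this inventory, /ʐ/.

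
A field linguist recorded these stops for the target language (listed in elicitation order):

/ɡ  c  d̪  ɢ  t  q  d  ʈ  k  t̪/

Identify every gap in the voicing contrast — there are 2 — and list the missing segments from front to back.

Voiceless: /t̪/ (dental), /t/ (alveolar), /ʈ/ (retroflex), /c/ (palatal), /k/ (velar), /q/ (uvular).
Voiced: /d̪/ (dental), /d/ (alveolar), /ɡ/ (velar), /ɢ/ (uvular).
Gaps, from front to back: retroflex lacks voiced (/ɖ/); palatal lacks voiced (/ɟ/).

/ɖ/, /ɟ/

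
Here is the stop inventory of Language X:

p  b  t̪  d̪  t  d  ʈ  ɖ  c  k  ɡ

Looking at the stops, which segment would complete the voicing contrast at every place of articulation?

place of articulation  voiceless  voiced  
bilabial          p         b       
dental            t̪        d̪      
alveolar          t         d       
retroflex         ʈ         ɖ       
palatal           c         —       
velar             k         ɡ       
The palatal row has no voiced member, so the gap is the voiced palatal stop /ɟ/.

/ɟ/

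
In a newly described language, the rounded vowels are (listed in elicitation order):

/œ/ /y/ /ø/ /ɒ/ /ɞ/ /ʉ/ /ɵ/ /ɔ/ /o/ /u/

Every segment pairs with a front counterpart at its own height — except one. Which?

/ɒ/

High: /y/ ~ /ʉ/ ~ /u/
High-mid: /ø/ ~ /ɵ/ ~ /o/
Low-mid: /œ/ ~ /ɞ/ ~ /ɔ/
Low: only /ɒ/ (back); no front partner.
So /ɒ/ is the unpaired segment.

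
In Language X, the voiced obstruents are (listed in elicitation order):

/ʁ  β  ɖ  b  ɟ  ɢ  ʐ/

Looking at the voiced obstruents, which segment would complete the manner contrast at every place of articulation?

Stop: /b/ (bilabial), /ɖ/ (retroflex), /ɟ/ (palatal), /ɢ/ (uvular).
Fricative: /β/ (bilabial), /ʐ/ (retroflex), /ʁ/ (uvular).
The palatal row has no fricative member, so the gap is the palatal fricative /ʝ/.

/ʝ/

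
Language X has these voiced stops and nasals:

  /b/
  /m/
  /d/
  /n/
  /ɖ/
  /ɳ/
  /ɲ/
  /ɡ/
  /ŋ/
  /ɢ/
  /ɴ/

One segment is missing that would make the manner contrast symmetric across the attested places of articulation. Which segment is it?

bilabial: oral stop /b/, nasal /m/.
alveolar: oral stop /d/, nasal /n/.
retroflex: oral stop /ɖ/, nasal /ɳ/.
palatal: oral stop —, nasal /ɲ/.
velar: oral stop /ɡ/, nasal /ŋ/.
uvular: oral stop /ɢ/, nasal /ɴ/.
The palatal row has no oral stop member, so the gap is the palatal oral stop /ɟ/.

/ɟ/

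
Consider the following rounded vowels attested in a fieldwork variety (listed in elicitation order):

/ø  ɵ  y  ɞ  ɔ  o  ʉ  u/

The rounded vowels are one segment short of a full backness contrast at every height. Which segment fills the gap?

/œ/

height            front     central   back    
high              y         ʉ         u       
high-mid          ø         ɵ         o       
low-mid           —         ɞ         ɔ       
The low-mid row has no front member, so the gap is the low-mid front rounded vowel /œ/.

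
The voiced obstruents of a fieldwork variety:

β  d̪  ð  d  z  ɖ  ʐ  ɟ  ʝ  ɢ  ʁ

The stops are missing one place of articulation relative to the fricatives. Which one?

bilabial

Stop: /d̪/ (dental), /d/ (alveolar), /ɖ/ (retroflex), /ɟ/ (palatal), /ɢ/ (uvular).
Fricative: /β/ (bilabial), /ð/ (dental), /z/ (alveolar), /ʐ/ (retroflex), /ʝ/ (palatal), /ʁ/ (uvular).
Every place of articulation has a stop member except bilabial, where /b/ would be expected.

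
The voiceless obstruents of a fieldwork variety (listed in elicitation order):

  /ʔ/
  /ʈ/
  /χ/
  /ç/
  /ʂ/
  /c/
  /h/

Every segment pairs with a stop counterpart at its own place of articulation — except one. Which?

Retroflex: /ʈ/ ~ /ʂ/
Palatal: /c/ ~ /ç/
Glottal: /ʔ/ ~ /h/
Uvular: only /χ/ (fricative); no stop partner.
So /χ/ is the unpaired segment.

/χ/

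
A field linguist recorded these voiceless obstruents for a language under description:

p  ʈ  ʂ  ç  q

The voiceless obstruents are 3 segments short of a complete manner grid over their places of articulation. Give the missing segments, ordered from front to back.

Stop: /p/ (bilabial), /ʈ/ (retroflex), /q/ (uvular).
Fricative: /ʂ/ (retroflex), /ç/ (palatal).
Gaps, from front to back: bilabial lacks fricative (/ɸ/); palatal lacks stop (/c/); uvular lacks fricative (/χ/).

/ɸ/, /c/, /χ/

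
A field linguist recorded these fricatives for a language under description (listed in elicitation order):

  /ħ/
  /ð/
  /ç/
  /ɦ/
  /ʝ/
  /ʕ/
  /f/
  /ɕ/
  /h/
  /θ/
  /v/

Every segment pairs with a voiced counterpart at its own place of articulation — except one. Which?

Labiodental: /f/ ~ /v/
Dental: /θ/ ~ /ð/
Palatal: /ç/ ~ /ʝ/
Pharyngeal: /ħ/ ~ /ʕ/
Glottal: /h/ ~ /ɦ/
Alveolo-palatal: only /ɕ/ (voiceless); no voiced partner.
So /ɕ/ is the unpaired segment.

/ɕ/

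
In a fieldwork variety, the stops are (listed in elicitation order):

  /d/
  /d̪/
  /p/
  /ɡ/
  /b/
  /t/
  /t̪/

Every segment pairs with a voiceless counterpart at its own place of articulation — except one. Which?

/ɡ/

Bilabial: /p/ ~ /b/
Dental: /t̪/ ~ /d̪/
Alveolar: /t/ ~ /d/
Velar: only /ɡ/ (voiced); no voiceless partner.
So /ɡ/ is the unpaired segment.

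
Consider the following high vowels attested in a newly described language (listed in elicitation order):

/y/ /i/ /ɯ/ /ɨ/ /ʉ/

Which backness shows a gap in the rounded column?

back

front: unrounded /i/, rounded /y/.
central: unrounded /ɨ/, rounded /ʉ/.
back: unrounded /ɯ/, rounded —.
Every backness has a rounded member except back, where /u/ would be expected.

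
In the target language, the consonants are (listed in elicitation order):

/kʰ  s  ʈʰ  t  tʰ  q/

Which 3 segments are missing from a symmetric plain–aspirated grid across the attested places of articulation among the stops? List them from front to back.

Plain: /t/ (alveolar), /q/ (uvular).
Aspirated: /tʰ/ (alveolar), /ʈʰ/ (retroflex), /kʰ/ (velar).
Gaps, from front to back: retroflex lacks plain (/ʈ/); velar lacks plain (/k/); uvular lacks aspirated (/qʰ/).

/ʈ/, /k/, /qʰ/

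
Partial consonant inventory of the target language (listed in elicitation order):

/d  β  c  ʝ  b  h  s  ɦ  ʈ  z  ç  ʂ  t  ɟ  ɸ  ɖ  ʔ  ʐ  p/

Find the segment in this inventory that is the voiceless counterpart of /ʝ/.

/ç/

/ʝ/ is a voiced palatal fricative.
The voiceless counterpart is a voiceless palatal fricative — in this inventory, /ç/.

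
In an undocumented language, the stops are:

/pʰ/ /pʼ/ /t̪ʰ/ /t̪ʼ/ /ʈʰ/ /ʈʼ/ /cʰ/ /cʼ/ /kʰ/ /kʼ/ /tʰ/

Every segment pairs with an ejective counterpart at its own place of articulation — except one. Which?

Bilabial: /pʰ/ ~ /pʼ/
Dental: /t̪ʰ/ ~ /t̪ʼ/
Retroflex: /ʈʰ/ ~ /ʈʼ/
Palatal: /cʰ/ ~ /cʼ/
Velar: /kʰ/ ~ /kʼ/
Alveolar: only /tʰ/ (aspirated); no ejective partner.
So /tʰ/ is the unpaired segment.

/tʰ/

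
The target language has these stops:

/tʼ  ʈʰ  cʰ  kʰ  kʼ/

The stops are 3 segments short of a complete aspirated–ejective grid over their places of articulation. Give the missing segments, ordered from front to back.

Aspirated: /ʈʰ/ (retroflex), /cʰ/ (palatal), /kʰ/ (velar).
Ejective: /tʼ/ (alveolar), /kʼ/ (velar).
Gaps, from front to back: alveolar lacks aspirated (/tʰ/); retroflex lacks ejective (/ʈʼ/); palatal lacks ejective (/cʼ/).

/tʰ/, /ʈʼ/, /cʼ/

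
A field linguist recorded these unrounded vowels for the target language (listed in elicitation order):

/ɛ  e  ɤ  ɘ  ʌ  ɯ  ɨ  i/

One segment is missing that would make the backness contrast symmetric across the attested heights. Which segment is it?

height            front     central   back    
high              i         ɨ         ɯ       
high-mid          e         ɘ         ɤ       
low-mid           ɛ         —         ʌ       
The low-mid row has no central member, so the gap is the low-mid central unrounded vowel /ɜ/.

/ɜ/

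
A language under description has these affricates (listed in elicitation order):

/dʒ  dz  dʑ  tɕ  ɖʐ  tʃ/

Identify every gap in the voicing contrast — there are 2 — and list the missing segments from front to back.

/ts/, /ʈʂ/

place of articulation  voiceless  voiced  
alveolar          —         dz      
postalveolar      tʃ        dʒ      
retroflex         —         ɖʐ      
alveolo-palatal   tɕ        dʑ      
Gaps, from front to back: alveolar lacks voiceless (/ts/); retroflex lacks voiceless (/ʈʂ/).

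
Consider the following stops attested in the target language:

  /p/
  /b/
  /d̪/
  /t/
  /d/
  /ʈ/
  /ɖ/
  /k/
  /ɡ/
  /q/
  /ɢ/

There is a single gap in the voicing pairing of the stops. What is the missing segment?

/t̪/

bilabial: voiceless /p/, voiced /b/.
dental: voiceless —, voiced /d̪/.
alveolar: voiceless /t/, voiced /d/.
retroflex: voiceless /ʈ/, voiced /ɖ/.
velar: voiceless /k/, voiced /ɡ/.
uvular: voiceless /q/, voiced /ɢ/.
The dental row has no voiceless member, so the gap is the voiceless dental stop /t̪/.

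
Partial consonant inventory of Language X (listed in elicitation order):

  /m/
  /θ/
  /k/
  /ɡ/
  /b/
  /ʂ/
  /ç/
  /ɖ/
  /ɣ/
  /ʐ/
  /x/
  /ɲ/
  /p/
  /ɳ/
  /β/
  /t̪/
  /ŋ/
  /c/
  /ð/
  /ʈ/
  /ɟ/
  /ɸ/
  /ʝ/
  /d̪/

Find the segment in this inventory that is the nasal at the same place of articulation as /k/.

/ŋ/

/k/ is a voiceless velar stop.
The nasal at the same place is a velar nasal — in this inventory, /ŋ/.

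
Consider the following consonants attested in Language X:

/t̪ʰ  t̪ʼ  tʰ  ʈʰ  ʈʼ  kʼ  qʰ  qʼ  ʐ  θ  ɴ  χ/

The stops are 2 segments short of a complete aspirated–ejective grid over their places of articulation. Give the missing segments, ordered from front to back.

/tʼ/, /kʰ/

Aspirated: /t̪ʰ/ (dental), /tʰ/ (alveolar), /ʈʰ/ (retroflex), /qʰ/ (uvular).
Ejective: /t̪ʼ/ (dental), /ʈʼ/ (retroflex), /kʼ/ (velar), /qʼ/ (uvular).
Gaps, from front to back: alveolar lacks ejective (/tʼ/); velar lacks aspirated (/kʰ/).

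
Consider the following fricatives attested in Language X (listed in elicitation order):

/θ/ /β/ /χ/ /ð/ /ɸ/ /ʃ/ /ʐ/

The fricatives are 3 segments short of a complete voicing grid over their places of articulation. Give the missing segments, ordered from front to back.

bilabial: voiceless /ɸ/, voiced /β/.
dental: voiceless /θ/, voiced /ð/.
postalveolar: voiceless /ʃ/, voiced —.
retroflex: voiceless —, voiced /ʐ/.
uvular: voiceless /χ/, voiced —.
Gaps, from front to back: postalveolar lacks voiced (/ʒ/); retroflex lacks voiceless (/ʂ/); uvular lacks voiced (/ʁ/).

/ʒ/, /ʂ/, /ʁ/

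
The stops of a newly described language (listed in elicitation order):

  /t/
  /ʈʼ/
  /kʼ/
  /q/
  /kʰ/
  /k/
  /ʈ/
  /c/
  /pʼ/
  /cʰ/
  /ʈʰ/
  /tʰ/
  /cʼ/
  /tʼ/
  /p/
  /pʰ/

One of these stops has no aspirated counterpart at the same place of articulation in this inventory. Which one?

/q/

Bilabial: /p/ ~ /pʰ/ ~ /pʼ/
Alveolar: /t/ ~ /tʰ/ ~ /tʼ/
Retroflex: /ʈ/ ~ /ʈʰ/ ~ /ʈʼ/
Palatal: /c/ ~ /cʰ/ ~ /cʼ/
Velar: /k/ ~ /kʰ/ ~ /kʼ/
Uvular: only /q/ (plain); no aspirated partner.
So /q/ is the unpaired segment.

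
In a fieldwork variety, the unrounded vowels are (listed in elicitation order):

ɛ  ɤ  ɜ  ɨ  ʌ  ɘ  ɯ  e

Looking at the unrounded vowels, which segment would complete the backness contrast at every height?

/i/

height            front     central   back    
high              —         ɨ         ɯ       
high-mid          e         ɘ         ɤ       
low-mid           ɛ         ɜ         ʌ       
The high row has no front member, so the gap is the high front unrounded vowel /i/.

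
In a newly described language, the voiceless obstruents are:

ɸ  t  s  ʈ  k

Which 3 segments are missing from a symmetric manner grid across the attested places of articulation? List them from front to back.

bilabial: stop —, fricative /ɸ/.
alveolar: stop /t/, fricative /s/.
retroflex: stop /ʈ/, fricative —.
velar: stop /k/, fricative —.
Gaps, from front to back: bilabial lacks stop (/p/); retroflex lacks fricative (/ʂ/); velar lacks fricative (/x/).

/p/, /ʂ/, /x/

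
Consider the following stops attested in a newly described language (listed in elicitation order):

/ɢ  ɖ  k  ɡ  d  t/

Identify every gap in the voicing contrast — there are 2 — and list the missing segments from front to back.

place of articulation  voiceless  voiced  
alveolar          t         d       
retroflex         —         ɖ       
velar             k         ɡ       
uvular            —         ɢ       
Gaps, from front to back: retroflex lacks voiceless (/ʈ/); uvular lacks voiceless (/q/).

/ʈ/, /q/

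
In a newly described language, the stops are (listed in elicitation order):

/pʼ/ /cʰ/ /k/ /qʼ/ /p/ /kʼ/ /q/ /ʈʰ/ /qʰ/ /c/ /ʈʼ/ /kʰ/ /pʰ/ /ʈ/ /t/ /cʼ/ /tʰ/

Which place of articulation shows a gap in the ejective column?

bilabial: plain /p/, aspirated /pʰ/, ejective /pʼ/.
alveolar: plain /t/, aspirated /tʰ/, ejective —.
retroflex: plain /ʈ/, aspirated /ʈʰ/, ejective /ʈʼ/.
palatal: plain /c/, aspirated /cʰ/, ejective /cʼ/.
velar: plain /k/, aspirated /kʰ/, ejective /kʼ/.
uvular: plain /q/, aspirated /qʰ/, ejective /qʼ/.
Every place of articulation has an ejective member except alveolar, where /tʼ/ would be expected.

alveolar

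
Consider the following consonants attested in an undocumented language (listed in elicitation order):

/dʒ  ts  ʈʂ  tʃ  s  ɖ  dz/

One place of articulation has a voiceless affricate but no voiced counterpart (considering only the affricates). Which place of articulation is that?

alveolar: voiceless /ts/, voiced /dz/.
postalveolar: voiceless /tʃ/, voiced /dʒ/.
retroflex: voiceless /ʈʂ/, voiced —.
Every place of articulation has a voiced member except retroflex, where /ɖʐ/ would be expected.

retroflex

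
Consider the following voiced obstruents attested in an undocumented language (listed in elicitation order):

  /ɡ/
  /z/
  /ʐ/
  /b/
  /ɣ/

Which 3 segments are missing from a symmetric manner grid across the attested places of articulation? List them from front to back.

/β/, /d/, /ɖ/

place of articulation  stop      fricative
bilabial          b         —       
alveolar          —         z       
retroflex         —         ʐ       
velar             ɡ         ɣ       
Gaps, from front to back: bilabial lacks fricative (/β/); alveolar lacks stop (/d/); retroflex lacks stop (/ɖ/).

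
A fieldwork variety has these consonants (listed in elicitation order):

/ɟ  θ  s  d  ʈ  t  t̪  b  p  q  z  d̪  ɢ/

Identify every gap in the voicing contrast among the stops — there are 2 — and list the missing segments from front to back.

/ɖ/, /c/

Voiceless: /p/ (bilabial), /t̪/ (dental), /t/ (alveolar), /ʈ/ (retroflex), /q/ (uvular).
Voiced: /b/ (bilabial), /d̪/ (dental), /d/ (alveolar), /ɟ/ (palatal), /ɢ/ (uvular).
Gaps, from front to back: retroflex lacks voiced (/ɖ/); palatal lacks voiceless (/c/).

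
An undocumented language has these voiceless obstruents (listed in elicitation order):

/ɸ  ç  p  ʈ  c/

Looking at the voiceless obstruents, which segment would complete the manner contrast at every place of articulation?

/ʂ/

place of articulation  stop      fricative
bilabial          p         ɸ       
retroflex         ʈ         —       
palatal           c         ç       
The retroflex row has no fricative member, so the gap is the retroflex fricative /ʂ/.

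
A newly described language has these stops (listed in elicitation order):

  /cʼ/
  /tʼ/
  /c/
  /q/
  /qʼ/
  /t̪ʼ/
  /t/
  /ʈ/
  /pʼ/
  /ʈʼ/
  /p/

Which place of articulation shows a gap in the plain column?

dental

place of articulation  plain     ejective
bilabial          p         pʼ      
dental            —         t̪ʼ     
alveolar          t         tʼ      
retroflex         ʈ         ʈʼ      
palatal           c         cʼ      
uvular            q         qʼ      
Every place of articulation has a plain member except dental, where /t̪/ would be expected.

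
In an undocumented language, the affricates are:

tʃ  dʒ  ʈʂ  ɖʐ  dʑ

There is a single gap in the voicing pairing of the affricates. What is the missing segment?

/tɕ/

postalveolar: voiceless /tʃ/, voiced /dʒ/.
retroflex: voiceless /ʈʂ/, voiced /ɖʐ/.
alveolo-palatal: voiceless —, voiced /dʑ/.
The alveolo-palatal row has no voiceless member, so the gap is the voiceless alveolo-palatal affricate /tɕ/.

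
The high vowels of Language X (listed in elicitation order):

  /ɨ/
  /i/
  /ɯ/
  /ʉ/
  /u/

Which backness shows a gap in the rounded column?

front

Unrounded: /i/ (front), /ɨ/ (central), /ɯ/ (back).
Rounded: /ʉ/ (central), /u/ (back).
Every backness has a rounded member except front, where /y/ would be expected.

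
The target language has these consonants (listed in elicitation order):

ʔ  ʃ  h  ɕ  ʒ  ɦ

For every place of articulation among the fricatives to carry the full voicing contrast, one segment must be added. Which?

Voiceless: /ʃ/ (postalveolar), /ɕ/ (alveolo-palatal), /h/ (glottal).
Voiced: /ʒ/ (postalveolar), /ɦ/ (glottal).
The alveolo-palatal row has no voiced member, so the gap is the voiced alveolo-palatal fricative /ʑ/.

/ʑ/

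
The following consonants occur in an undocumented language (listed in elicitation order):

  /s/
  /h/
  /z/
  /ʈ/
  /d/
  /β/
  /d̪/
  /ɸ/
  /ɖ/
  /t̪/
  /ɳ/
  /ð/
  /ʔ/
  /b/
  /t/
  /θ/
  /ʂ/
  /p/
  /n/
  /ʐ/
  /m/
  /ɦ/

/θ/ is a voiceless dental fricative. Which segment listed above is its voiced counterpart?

The voiced counterpart is a voiced dental fricative — in this inventory, /ð/.

/ð/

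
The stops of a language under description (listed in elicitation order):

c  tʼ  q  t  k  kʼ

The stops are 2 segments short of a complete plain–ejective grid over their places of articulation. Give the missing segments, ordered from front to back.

alveolar: plain /t/, ejective /tʼ/.
palatal: plain /c/, ejective —.
velar: plain /k/, ejective /kʼ/.
uvular: plain /q/, ejective —.
Gaps, from front to back: palatal lacks ejective (/cʼ/); uvular lacks ejective (/qʼ/).

/cʼ/, /qʼ/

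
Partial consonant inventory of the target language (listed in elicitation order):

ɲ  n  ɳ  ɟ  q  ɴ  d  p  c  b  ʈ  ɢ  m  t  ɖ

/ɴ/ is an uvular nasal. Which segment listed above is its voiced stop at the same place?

/ɢ/

The voiced stop at the same place is a voiced uvular stop — in this inventory, /ɢ/.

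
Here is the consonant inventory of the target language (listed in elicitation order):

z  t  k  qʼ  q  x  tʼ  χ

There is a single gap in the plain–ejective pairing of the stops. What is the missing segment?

place of articulation  plain     ejective
alveolar          t         tʼ      
velar             k         —       
uvular            q         qʼ      
The velar row has no ejective member, so the gap is the ejective velar stop /kʼ/.

/kʼ/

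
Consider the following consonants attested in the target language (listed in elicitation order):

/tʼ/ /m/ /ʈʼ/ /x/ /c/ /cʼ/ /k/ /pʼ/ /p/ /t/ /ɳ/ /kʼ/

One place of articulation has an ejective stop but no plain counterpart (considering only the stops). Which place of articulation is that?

retroflex

bilabial: plain /p/, ejective /pʼ/.
alveolar: plain /t/, ejective /tʼ/.
retroflex: plain —, ejective /ʈʼ/.
palatal: plain /c/, ejective /cʼ/.
velar: plain /k/, ejective /kʼ/.
Every place of articulation has a plain member except retroflex, where /ʈ/ would be expected.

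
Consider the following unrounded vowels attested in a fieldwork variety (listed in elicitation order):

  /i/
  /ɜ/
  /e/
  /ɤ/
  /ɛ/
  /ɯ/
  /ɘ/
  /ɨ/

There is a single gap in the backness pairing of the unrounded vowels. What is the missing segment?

Front: /i/ (high), /e/ (high-mid), /ɛ/ (low-mid).
Central: /ɨ/ (high), /ɘ/ (high-mid), /ɜ/ (low-mid).
Back: /ɯ/ (high), /ɤ/ (high-mid).
The low-mid row has no back member, so the gap is the low-mid back unrounded vowel /ʌ/.

/ʌ/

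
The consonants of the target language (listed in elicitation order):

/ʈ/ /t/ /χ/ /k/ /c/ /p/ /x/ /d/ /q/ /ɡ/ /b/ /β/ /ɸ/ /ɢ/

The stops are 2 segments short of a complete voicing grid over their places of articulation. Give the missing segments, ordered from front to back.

place of articulation  voiceless  voiced  
bilabial          p         b       
alveolar          t         d       
retroflex         ʈ         —       
palatal           c         —       
velar             k         ɡ       
uvular            q         ɢ       
Gaps, from front to back: retroflex lacks voiced (/ɖ/); palatal lacks voiced (/ɟ/).

/ɖ/, /ɟ/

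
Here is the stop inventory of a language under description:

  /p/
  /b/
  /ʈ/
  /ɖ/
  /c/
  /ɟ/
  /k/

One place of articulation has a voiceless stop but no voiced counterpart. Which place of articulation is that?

velar

Voiceless: /p/ (bilabial), /ʈ/ (retroflex), /c/ (palatal), /k/ (velar).
Voiced: /b/ (bilabial), /ɖ/ (retroflex), /ɟ/ (palatal).
Every place of articulation has a voiced member except velar, where /ɡ/ would be expected.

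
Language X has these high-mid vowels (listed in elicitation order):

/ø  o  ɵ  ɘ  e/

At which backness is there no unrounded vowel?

back

front: unrounded /e/, rounded /ø/.
central: unrounded /ɘ/, rounded /ɵ/.
back: unrounded —, rounded /o/.
Every backness has an unrounded member except back, where /ɤ/ would be expected.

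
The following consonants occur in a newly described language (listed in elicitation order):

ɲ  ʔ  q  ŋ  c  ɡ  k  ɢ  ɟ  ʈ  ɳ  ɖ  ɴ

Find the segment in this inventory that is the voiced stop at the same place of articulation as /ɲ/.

/ɟ/

/ɲ/ is a palatal nasal.
The voiced stop at the same place is a voiced palatal stop — in this inventory, /ɟ/.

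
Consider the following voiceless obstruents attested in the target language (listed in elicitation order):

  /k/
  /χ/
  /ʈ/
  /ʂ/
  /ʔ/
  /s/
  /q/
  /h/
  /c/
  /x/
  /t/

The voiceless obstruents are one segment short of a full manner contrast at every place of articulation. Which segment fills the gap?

Stop: /t/ (alveolar), /ʈ/ (retroflex), /c/ (palatal), /k/ (velar), /q/ (uvular), /ʔ/ (glottal).
Fricative: /s/ (alveolar), /ʂ/ (retroflex), /x/ (velar), /χ/ (uvular), /h/ (glottal).
The palatal row has no fricative member, so the gap is the palatal fricative /ç/.

/ç/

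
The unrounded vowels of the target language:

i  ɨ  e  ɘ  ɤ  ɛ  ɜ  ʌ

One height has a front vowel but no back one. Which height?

high

height            front     central   back    
high              i         ɨ         —       
high-mid          e         ɘ         ɤ       
low-mid           ɛ         ɜ         ʌ       
Every height has a back member except high, where /ɯ/ would be expected.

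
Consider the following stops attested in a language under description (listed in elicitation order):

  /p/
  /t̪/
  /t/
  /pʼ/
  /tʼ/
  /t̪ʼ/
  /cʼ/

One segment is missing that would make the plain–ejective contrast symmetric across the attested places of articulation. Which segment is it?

/c/

bilabial: plain /p/, ejective /pʼ/.
dental: plain /t̪/, ejective /t̪ʼ/.
alveolar: plain /t/, ejective /tʼ/.
palatal: plain —, ejective /cʼ/.
The palatal row has no plain member, so the gap is the plain palatal stop /c/.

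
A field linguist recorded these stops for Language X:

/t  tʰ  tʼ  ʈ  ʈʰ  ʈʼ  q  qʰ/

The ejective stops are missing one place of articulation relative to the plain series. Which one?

place of articulation  plain     aspirated  ejective
alveolar          t         tʰ        tʼ      
retroflex         ʈ         ʈʰ        ʈʼ      
uvular            q         qʰ        —       
Every place of articulation has an ejective member except uvular, where /qʼ/ would be expected.

uvular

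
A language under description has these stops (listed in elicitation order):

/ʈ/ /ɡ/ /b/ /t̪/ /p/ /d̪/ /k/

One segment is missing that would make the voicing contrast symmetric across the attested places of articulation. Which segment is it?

/ɖ/

bilabial: voiceless /p/, voiced /b/.
dental: voiceless /t̪/, voiced /d̪/.
retroflex: voiceless /ʈ/, voiced —.
velar: voiceless /k/, voiced /ɡ/.
The retroflex row has no voiced member, so the gap is the voiced retroflex stop /ɖ/.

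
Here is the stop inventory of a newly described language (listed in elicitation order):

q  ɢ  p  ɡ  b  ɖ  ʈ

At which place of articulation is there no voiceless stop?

velar

bilabial: voiceless /p/, voiced /b/.
retroflex: voiceless /ʈ/, voiced /ɖ/.
velar: voiceless —, voiced /ɡ/.
uvular: voiceless /q/, voiced /ɢ/.
Every place of articulation has a voiceless member except velar, where /k/ would be expected.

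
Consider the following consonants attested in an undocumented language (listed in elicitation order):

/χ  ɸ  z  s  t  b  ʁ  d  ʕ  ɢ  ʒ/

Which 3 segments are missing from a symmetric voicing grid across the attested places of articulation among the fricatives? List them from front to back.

/β/, /ʃ/, /ħ/

bilabial: voiceless /ɸ/, voiced —.
alveolar: voiceless /s/, voiced /z/.
postalveolar: voiceless —, voiced /ʒ/.
uvular: voiceless /χ/, voiced /ʁ/.
pharyngeal: voiceless —, voiced /ʕ/.
Gaps, from front to back: bilabial lacks voiced (/β/); postalveolar lacks voiceless (/ʃ/); pharyngeal lacks voiceless (/ħ/).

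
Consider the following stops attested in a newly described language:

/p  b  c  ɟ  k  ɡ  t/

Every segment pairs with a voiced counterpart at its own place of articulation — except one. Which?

Bilabial: /p/ ~ /b/
Palatal: /c/ ~ /ɟ/
Velar: /k/ ~ /ɡ/
Alveolar: only /t/ (voiceless); no voiced partner.
So /t/ is the unpaired segment.

/t/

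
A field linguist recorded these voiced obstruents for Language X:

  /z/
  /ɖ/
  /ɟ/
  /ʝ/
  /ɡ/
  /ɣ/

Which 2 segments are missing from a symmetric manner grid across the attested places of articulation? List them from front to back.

place of articulation  stop      fricative
alveolar          —         z       
retroflex         ɖ         —       
palatal           ɟ         ʝ       
velar             ɡ         ɣ       
Gaps, from front to back: alveolar lacks stop (/d/); retroflex lacks fricative (/ʐ/).

/d/, /ʐ/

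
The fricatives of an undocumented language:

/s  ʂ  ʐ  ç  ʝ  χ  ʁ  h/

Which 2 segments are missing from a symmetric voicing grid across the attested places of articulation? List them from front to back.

/z/, /ɦ/

place of articulation  voiceless  voiced  
alveolar          s         —       
retroflex         ʂ         ʐ       
palatal           ç         ʝ       
uvular            χ         ʁ       
glottal           h         —       
Gaps, from front to back: alveolar lacks voiced (/z/); glottal lacks voiced (/ɦ/).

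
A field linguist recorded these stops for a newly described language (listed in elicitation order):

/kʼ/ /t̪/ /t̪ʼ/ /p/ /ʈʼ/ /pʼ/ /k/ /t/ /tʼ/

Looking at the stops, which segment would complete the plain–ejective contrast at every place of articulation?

bilabial: plain /p/, ejective /pʼ/.
dental: plain /t̪/, ejective /t̪ʼ/.
alveolar: plain /t/, ejective /tʼ/.
retroflex: plain —, ejective /ʈʼ/.
velar: plain /k/, ejective /kʼ/.
The retroflex row has no plain member, so the gap is the plain retroflex stop /ʈ/.

/ʈ/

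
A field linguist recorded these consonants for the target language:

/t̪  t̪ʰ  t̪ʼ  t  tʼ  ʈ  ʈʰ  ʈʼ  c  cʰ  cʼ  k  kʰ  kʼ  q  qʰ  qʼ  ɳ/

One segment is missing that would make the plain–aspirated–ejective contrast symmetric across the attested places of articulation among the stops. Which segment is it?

/tʰ/

Plain: /t̪/ (dental), /t/ (alveolar), /ʈ/ (retroflex), /c/ (palatal), /k/ (velar), /q/ (uvular).
Aspirated: /t̪ʰ/ (dental), /ʈʰ/ (retroflex), /cʰ/ (palatal), /kʰ/ (velar), /qʰ/ (uvular).
Ejective: /t̪ʼ/ (dental), /tʼ/ (alveolar), /ʈʼ/ (retroflex), /cʼ/ (palatal), /kʼ/ (velar), /qʼ/ (uvular).
The alveolar row has no aspirated member, so the gap is the aspirated alveolar stop /tʰ/.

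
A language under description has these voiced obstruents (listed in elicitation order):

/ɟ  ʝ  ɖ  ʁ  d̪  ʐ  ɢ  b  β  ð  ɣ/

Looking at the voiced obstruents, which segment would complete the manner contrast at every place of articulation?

Stop: /b/ (bilabial), /d̪/ (dental), /ɖ/ (retroflex), /ɟ/ (palatal), /ɢ/ (uvular).
Fricative: /β/ (bilabial), /ð/ (dental), /ʐ/ (retroflex), /ʝ/ (palatal), /ɣ/ (velar), /ʁ/ (uvular).
The velar row has no stop member, so the gap is the velar stop /ɡ/.

/ɡ/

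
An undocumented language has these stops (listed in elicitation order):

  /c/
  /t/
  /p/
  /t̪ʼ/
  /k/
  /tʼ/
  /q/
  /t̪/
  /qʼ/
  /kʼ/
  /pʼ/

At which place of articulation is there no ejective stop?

palatal

bilabial: plain /p/, ejective /pʼ/.
dental: plain /t̪/, ejective /t̪ʼ/.
alveolar: plain /t/, ejective /tʼ/.
palatal: plain /c/, ejective —.
velar: plain /k/, ejective /kʼ/.
uvular: plain /q/, ejective /qʼ/.
Every place of articulation has an ejective member except palatal, where /cʼ/ would be expected.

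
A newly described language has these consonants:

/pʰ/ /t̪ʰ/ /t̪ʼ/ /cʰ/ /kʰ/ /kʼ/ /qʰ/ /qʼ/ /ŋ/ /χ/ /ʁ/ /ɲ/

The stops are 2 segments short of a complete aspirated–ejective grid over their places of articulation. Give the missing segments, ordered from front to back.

/pʼ/, /cʼ/

bilabial: aspirated /pʰ/, ejective —.
dental: aspirated /t̪ʰ/, ejective /t̪ʼ/.
palatal: aspirated /cʰ/, ejective —.
velar: aspirated /kʰ/, ejective /kʼ/.
uvular: aspirated /qʰ/, ejective /qʼ/.
Gaps, from front to back: bilabial lacks ejective (/pʼ/); palatal lacks ejective (/cʼ/).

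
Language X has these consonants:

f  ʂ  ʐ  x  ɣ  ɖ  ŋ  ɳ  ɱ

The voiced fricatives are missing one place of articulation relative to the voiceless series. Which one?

place of articulation  voiceless  voiced  
labiodental       f         —       
retroflex         ʂ         ʐ       
velar             x         ɣ       
Every place of articulation has a voiced member except labiodental, where /v/ would be expected.

labiodental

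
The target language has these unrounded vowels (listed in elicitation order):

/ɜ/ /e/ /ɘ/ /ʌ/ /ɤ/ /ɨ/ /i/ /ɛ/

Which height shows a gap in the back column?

high: front /i/, central /ɨ/, back —.
high-mid: front /e/, central /ɘ/, back /ɤ/.
low-mid: front /ɛ/, central /ɜ/, back /ʌ/.
Every height has a back member except high, where /ɯ/ would be expected.

high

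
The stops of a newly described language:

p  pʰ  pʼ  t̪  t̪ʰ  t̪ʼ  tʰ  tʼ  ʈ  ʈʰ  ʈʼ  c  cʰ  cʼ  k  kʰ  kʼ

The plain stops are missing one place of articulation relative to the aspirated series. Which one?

Plain: /p/ (bilabial), /t̪/ (dental), /ʈ/ (retroflex), /c/ (palatal), /k/ (velar).
Aspirated: /pʰ/ (bilabial), /t̪ʰ/ (dental), /tʰ/ (alveolar), /ʈʰ/ (retroflex), /cʰ/ (palatal), /kʰ/ (velar).
Ejective: /pʼ/ (bilabial), /t̪ʼ/ (dental), /tʼ/ (alveolar), /ʈʼ/ (retroflex), /cʼ/ (palatal), /kʼ/ (velar).
Every place of articulation has a plain member except alveolar, where /t/ would be expected.

alveolar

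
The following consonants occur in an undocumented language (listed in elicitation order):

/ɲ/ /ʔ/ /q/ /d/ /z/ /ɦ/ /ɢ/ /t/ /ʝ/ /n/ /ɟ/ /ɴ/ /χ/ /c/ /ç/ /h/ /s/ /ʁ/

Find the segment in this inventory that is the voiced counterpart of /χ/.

/χ/ is a voiceless uvular fricative.
The voiced counterpart is a voiced uvular fricative — in this inventory, /ʁ/.

/ʁ/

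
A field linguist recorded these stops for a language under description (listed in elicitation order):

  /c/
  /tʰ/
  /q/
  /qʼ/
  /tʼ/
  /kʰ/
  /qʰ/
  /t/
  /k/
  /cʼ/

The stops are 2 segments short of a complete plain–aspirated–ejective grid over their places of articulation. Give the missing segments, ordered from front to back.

alveolar: plain /t/, aspirated /tʰ/, ejective /tʼ/.
palatal: plain /c/, aspirated —, ejective /cʼ/.
velar: plain /k/, aspirated /kʰ/, ejective —.
uvular: plain /q/, aspirated /qʰ/, ejective /qʼ/.
Gaps, from front to back: palatal lacks aspirated (/cʰ/); velar lacks ejective (/kʼ/).

/cʰ/, /kʼ/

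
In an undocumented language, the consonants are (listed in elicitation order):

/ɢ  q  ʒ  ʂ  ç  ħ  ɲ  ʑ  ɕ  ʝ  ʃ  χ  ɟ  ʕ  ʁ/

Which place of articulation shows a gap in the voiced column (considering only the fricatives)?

retroflex

place of articulation  voiceless  voiced  
postalveolar      ʃ         ʒ       
retroflex         ʂ         —       
alveolo-palatal   ɕ         ʑ       
palatal           ç         ʝ       
uvular            χ         ʁ       
pharyngeal        ħ         ʕ       
Every place of articulation has a voiced member except retroflex, where /ʐ/ would be expected.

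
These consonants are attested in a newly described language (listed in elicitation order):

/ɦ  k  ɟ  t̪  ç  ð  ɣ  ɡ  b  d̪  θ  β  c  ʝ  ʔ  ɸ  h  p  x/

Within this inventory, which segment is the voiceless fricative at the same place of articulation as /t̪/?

/t̪/ is a voiceless dental stop.
The voiceless fricative at the same place is a voiceless dental fricative — in this inventory, /θ/.

/θ/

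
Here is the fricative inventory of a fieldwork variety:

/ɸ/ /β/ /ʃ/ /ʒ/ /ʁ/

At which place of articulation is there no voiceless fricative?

uvular

Voiceless: /ɸ/ (bilabial), /ʃ/ (postalveolar).
Voiced: /β/ (bilabial), /ʒ/ (postalveolar), /ʁ/ (uvular).
Every place of articulation has a voiceless member except uvular, where /χ/ would be expected.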